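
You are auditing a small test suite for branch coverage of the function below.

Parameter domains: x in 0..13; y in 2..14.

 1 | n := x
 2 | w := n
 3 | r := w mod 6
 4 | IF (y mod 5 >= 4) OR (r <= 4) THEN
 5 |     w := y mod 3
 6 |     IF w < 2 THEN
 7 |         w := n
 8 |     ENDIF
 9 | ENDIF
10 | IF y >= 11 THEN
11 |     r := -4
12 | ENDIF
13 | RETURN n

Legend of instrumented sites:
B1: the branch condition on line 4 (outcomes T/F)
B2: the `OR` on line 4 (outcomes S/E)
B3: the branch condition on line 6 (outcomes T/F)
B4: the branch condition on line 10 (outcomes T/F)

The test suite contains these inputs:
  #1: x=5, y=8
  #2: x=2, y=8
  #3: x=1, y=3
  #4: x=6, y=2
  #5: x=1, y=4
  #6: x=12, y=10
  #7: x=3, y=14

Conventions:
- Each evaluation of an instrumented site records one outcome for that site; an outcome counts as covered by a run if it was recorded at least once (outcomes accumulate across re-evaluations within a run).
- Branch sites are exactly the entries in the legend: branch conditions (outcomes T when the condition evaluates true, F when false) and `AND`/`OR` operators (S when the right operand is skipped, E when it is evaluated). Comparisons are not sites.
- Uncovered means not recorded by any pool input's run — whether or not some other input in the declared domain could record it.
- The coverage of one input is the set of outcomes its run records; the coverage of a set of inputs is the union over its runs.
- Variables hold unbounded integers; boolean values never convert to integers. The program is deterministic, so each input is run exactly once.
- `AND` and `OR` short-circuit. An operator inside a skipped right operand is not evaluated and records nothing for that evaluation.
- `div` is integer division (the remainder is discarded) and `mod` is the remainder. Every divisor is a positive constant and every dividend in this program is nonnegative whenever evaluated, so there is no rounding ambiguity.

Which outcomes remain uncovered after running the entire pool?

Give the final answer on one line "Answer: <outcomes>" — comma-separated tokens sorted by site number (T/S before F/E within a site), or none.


input #1 (x=5, y=8): events B2->E, B1->F, B4->F; covers B1=F, B2=E, B4=F
input #2 (x=2, y=8): events B2->E, B1->T, B3->F, B4->F; covers B1=T, B2=E, B3=F, B4=F
input #3 (x=1, y=3): events B2->E, B1->T, B3->T, B4->F; covers B1=T, B2=E, B3=T, B4=F
input #4 (x=6, y=2): events B2->E, B1->T, B3->F, B4->F; covers B1=T, B2=E, B3=F, B4=F
input #5 (x=1, y=4): events B2->S, B1->T, B3->T, B4->F; covers B1=T, B2=S, B3=T, B4=F
input #6 (x=12, y=10): events B2->E, B1->T, B3->T, B4->F; covers B1=T, B2=E, B3=T, B4=F
input #7 (x=3, y=14): events B2->S, B1->T, B3->F, B4->T; covers B1=T, B2=S, B3=F, B4=T
union over the pool: B1=T, B1=F, B2=S, B2=E, B3=T, B3=F, B4=T, B4=F
uncovered (0 of 8): none
Answer: none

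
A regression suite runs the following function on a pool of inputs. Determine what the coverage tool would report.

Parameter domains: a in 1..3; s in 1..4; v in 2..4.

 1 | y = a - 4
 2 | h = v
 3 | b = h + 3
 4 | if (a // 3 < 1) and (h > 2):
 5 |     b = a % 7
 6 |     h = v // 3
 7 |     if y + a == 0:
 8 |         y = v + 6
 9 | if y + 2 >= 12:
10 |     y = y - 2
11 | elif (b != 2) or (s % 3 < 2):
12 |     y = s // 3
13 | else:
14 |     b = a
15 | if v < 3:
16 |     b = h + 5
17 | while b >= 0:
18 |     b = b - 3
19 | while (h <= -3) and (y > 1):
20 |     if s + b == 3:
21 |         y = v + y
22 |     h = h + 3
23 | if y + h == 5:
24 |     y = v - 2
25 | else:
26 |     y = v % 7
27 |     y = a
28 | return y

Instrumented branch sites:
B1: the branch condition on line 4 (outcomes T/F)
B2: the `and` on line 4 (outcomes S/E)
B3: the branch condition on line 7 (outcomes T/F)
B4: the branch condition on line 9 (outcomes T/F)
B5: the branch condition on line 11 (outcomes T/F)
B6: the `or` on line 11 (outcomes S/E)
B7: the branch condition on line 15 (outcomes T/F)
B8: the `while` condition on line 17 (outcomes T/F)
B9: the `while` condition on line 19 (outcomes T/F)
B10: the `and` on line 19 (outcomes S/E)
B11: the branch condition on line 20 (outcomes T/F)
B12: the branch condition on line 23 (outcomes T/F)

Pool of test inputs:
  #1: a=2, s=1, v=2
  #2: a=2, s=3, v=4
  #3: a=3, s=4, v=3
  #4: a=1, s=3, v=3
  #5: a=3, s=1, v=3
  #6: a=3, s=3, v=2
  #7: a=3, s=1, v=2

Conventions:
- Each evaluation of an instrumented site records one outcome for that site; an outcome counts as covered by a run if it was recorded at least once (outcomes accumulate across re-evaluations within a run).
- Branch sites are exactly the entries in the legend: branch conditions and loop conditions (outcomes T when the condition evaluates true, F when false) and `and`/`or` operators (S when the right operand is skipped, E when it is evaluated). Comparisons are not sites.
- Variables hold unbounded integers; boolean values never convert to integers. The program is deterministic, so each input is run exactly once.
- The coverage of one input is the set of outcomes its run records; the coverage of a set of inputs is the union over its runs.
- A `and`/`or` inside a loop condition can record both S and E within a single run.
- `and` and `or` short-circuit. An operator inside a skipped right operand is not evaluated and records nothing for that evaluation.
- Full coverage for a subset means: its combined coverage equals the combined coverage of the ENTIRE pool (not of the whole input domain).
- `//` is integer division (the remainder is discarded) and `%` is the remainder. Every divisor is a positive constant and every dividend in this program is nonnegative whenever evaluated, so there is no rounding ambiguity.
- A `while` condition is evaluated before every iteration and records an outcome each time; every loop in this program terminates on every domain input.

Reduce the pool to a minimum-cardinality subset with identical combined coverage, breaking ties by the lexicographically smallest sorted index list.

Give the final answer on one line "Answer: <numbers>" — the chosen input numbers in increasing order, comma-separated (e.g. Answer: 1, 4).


test 1 (a=2, s=1, v=2) fires B2->E, B1->F, B4->F, B6->S, B5->T, B7->T, B8->T, B8->T, B8->T, B8->F, B10->S, B9->F, B12->F; hits B1=F, B2=E, B4=F, B5=T, B6=S, B7=T, B8=T, B8=F, B9=F, B10=S, B12=F
test 2 (a=2, s=3, v=4) fires B2->E, B1->T, B3->T, B4->T, B7->F, B8->T, B8->F, B10->S, B9->F, B12->F; hits B1=T, B2=E, B3=T, B4=T, B7=F, B8=T, B8=F, B9=F, B10=S, B12=F
test 3 (a=3, s=4, v=3) fires B2->S, B1->F, B4->F, B6->S, B5->T, B7->F, B8->T, B8->T, B8->T, B8->F, B10->S, B9->F, B12->F; hits B1=F, B2=S, B4=F, B5=T, B6=S, B7=F, B8=T, B8=F, B9=F, B10=S, B12=F
test 4 (a=1, s=3, v=3) fires B2->E, B1->T, B3->F, B4->F, B6->S, B5->T, B7->F, B8->T, B8->F, B10->S, B9->F, B12->F; hits B1=T, B2=E, B3=F, B4=F, B5=T, B6=S, B7=F, B8=T, B8=F, B9=F, B10=S, B12=F
test 5 (a=3, s=1, v=3) fires B2->S, B1->F, B4->F, B6->S, B5->T, B7->F, B8->T, B8->T, B8->T, B8->F, B10->S, B9->F, B12->F; hits B1=F, B2=S, B4=F, B5=T, B6=S, B7=F, B8=T, B8=F, B9=F, B10=S, B12=F
test 6 (a=3, s=3, v=2) fires B2->S, B1->F, B4->F, B6->S, B5->T, B7->T, B8->T, B8->T, B8->T, B8->F, B10->S, B9->F, B12->F; hits B1=F, B2=S, B4=F, B5=T, B6=S, B7=T, B8=T, B8=F, B9=F, B10=S, B12=F
test 7 (a=3, s=1, v=2) fires B2->S, B1->F, B4->F, B6->S, B5->T, B7->T, B8->T, B8->T, B8->T, B8->F, B10->S, B9->F, B12->F; hits B1=F, B2=S, B4=F, B5=T, B6=S, B7=T, B8=T, B8=F, B9=F, B10=S, B12=F
the full pool covers 17 outcomes: B1=T, B1=F, B2=S, B2=E, B3=T, B3=F, B4=T, B4=F, B5=T, B6=S, B7=T, B7=F, B8=T, B8=F, B9=F, B10=S, B12=F
checked all size-1 subsets: none covers 17 outcomes (max 12/17)
checked all size-2 subsets: none covers 17 outcomes (max 16/17)
inputs {2, 4, 6} (size 3) cover everything; no size-3 subset with a lexicographically smaller index list covers all 17
Answer: 2, 4, 6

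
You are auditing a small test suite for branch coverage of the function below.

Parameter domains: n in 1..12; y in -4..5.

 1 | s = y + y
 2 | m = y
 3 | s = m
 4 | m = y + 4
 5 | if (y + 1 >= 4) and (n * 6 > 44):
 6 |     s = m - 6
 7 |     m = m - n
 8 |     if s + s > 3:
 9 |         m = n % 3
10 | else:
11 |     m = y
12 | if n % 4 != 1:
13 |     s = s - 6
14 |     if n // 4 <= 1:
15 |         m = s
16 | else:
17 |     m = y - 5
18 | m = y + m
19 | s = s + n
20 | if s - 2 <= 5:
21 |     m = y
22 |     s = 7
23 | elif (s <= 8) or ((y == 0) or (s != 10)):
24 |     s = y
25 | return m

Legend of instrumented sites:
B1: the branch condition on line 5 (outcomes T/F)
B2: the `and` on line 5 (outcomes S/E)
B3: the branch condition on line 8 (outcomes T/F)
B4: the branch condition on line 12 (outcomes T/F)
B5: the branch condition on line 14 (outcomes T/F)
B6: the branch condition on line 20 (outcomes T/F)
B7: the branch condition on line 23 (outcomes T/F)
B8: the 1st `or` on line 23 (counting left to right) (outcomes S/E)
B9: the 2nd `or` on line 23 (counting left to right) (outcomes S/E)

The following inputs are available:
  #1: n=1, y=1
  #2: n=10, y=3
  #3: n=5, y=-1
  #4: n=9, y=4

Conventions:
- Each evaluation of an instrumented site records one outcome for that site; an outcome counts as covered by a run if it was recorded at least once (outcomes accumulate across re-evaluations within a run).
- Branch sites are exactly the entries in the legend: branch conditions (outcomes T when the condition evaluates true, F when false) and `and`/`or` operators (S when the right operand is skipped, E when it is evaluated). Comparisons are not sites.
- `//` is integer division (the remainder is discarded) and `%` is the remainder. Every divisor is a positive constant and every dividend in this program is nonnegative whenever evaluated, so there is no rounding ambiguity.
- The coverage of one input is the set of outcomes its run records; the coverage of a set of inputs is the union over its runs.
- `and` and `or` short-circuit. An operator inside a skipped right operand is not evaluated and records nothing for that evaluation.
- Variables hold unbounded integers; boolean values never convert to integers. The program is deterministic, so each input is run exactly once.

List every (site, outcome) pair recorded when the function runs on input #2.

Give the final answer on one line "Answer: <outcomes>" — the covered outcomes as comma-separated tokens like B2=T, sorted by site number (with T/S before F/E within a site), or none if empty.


Tracing the run of input #2 (n=10, y=3):
  B2->E, B1->T, B3->F, B4->T, B5->F, B6->T
deduplicating events, the covered set is: B1=T, B2=E, B3=F, B4=T, B5=F, B6=T
Answer: B1=T, B2=E, B3=F, B4=T, B5=F, B6=T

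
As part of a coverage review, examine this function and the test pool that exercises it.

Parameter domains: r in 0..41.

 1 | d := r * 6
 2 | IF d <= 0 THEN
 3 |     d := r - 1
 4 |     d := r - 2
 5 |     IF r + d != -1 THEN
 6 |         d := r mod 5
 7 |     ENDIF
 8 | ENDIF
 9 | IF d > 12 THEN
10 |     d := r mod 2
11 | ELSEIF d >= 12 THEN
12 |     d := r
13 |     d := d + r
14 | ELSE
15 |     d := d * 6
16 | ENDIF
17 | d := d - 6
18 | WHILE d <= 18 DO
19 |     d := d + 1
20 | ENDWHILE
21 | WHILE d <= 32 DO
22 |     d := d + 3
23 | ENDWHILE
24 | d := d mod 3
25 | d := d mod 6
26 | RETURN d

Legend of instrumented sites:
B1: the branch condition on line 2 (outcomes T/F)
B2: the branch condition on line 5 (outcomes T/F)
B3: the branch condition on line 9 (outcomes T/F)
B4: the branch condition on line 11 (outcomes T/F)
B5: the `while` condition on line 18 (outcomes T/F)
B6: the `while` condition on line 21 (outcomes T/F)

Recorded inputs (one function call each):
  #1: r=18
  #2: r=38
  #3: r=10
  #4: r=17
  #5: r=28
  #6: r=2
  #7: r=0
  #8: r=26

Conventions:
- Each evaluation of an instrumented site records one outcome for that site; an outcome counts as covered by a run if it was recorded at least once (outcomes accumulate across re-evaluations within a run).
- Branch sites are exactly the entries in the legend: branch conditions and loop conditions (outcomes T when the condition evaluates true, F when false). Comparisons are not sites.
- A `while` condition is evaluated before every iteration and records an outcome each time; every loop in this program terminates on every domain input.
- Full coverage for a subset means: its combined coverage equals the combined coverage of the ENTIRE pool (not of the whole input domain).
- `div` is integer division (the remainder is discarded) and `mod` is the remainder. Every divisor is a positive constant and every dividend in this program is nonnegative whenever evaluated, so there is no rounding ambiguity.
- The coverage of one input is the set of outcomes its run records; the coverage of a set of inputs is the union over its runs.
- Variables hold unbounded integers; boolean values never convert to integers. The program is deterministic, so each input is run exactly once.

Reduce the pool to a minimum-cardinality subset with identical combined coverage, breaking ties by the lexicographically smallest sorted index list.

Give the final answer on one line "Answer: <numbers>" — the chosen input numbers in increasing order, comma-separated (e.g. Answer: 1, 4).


test 1 (r=18) fires B1->F, B3->T, B5->T, B5->T, B5->T, B5->T, B5->T, B5->T, B5->T, B5->T, B5->T, B5->T, B5->T, B5->T, ...; hits B1=F, B3=T, B5=T, B5=F, B6=T, B6=F
test 2 (r=38) fires B1->F, B3->T, B5->T, B5->T, B5->T, B5->T, B5->T, B5->T, B5->T, B5->T, B5->T, B5->T, B5->T, B5->T, ...; hits B1=F, B3=T, B5=T, B5=F, B6=T, B6=F
test 3 (r=10) fires B1->F, B3->T, B5->T, B5->T, B5->T, B5->T, B5->T, B5->T, B5->T, B5->T, B5->T, B5->T, B5->T, B5->T, ...; hits B1=F, B3=T, B5=T, B5=F, B6=T, B6=F
test 4 (r=17) fires B1->F, B3->T, B5->T, B5->T, B5->T, B5->T, B5->T, B5->T, B5->T, B5->T, B5->T, B5->T, B5->T, B5->T, ...; hits B1=F, B3=T, B5=T, B5=F, B6=T, B6=F
test 5 (r=28) fires B1->F, B3->T, B5->T, B5->T, B5->T, B5->T, B5->T, B5->T, B5->T, B5->T, B5->T, B5->T, B5->T, B5->T, ...; hits B1=F, B3=T, B5=T, B5=F, B6=T, B6=F
test 6 (r=2) fires B1->F, B3->F, B4->T, B5->T, B5->T, B5->T, B5->T, B5->T, B5->T, B5->T, B5->T, B5->T, B5->T, B5->T, ...; hits B1=F, B3=F, B4=T, B5=T, B5=F, B6=T, B6=F
test 7 (r=0) fires B1->T, B2->T, B3->F, B4->F, B5->T, B5->T, B5->T, B5->T, B5->T, B5->T, B5->T, B5->T, B5->T, B5->T, ...; hits B1=T, B2=T, B3=F, B4=F, B5=T, B5=F, B6=T, B6=F
test 8 (r=26) fires B1->F, B3->T, B5->T, B5->T, B5->T, B5->T, B5->T, B5->T, B5->T, B5->T, B5->T, B5->T, B5->T, B5->T, ...; hits B1=F, B3=T, B5=T, B5=F, B6=T, B6=F
the full pool covers 11 outcomes: B1=T, B1=F, B2=T, B3=T, B3=F, B4=T, B4=F, B5=T, B5=F, B6=T, B6=F
checked all size-1 subsets: none covers 11 outcomes (max 8/11)
checked all size-2 subsets: none covers 11 outcomes (max 10/11)
at size 3, {1, 6, 7} reaches all 11 outcomes; every lexicographically earlier size-3 subset fails
Answer: 1, 6, 7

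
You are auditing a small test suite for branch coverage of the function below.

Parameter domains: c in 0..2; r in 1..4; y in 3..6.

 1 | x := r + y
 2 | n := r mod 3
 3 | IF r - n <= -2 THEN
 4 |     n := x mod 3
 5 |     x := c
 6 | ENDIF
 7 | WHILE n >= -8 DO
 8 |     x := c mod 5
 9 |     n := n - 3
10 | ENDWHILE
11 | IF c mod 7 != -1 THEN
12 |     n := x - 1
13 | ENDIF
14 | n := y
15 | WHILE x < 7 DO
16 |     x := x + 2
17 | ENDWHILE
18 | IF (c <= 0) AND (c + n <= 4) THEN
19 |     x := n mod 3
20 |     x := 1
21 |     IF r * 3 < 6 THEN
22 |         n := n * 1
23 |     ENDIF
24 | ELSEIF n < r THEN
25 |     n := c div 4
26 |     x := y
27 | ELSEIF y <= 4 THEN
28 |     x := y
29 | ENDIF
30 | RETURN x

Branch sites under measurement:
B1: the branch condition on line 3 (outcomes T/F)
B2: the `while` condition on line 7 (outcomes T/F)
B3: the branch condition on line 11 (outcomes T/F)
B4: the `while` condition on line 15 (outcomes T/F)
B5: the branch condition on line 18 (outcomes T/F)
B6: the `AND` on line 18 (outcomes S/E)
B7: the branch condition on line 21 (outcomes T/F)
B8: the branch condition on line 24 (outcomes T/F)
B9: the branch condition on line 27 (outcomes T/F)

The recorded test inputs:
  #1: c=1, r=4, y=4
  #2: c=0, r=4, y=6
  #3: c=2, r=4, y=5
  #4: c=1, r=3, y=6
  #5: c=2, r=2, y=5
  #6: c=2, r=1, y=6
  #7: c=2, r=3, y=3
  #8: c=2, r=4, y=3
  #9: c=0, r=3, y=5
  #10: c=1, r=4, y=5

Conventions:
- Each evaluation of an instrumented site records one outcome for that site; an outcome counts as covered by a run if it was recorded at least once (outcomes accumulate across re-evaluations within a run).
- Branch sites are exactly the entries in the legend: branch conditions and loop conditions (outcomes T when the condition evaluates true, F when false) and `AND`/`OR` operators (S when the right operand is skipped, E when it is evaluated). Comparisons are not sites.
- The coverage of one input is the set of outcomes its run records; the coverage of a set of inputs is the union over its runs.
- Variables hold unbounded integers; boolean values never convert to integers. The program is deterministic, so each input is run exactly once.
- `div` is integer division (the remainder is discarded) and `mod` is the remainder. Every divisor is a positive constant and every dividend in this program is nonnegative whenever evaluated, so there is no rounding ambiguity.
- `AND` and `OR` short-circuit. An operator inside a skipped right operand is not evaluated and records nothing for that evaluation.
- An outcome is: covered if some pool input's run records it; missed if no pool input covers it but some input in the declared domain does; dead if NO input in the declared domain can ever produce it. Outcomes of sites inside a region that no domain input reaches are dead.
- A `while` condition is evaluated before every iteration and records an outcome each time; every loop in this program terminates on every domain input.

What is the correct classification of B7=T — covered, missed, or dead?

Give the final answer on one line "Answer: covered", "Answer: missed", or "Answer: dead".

no pool input records B7=T
but domain input (c=0, r=1, y=3) does record it -> reachable, so missed

Answer: missed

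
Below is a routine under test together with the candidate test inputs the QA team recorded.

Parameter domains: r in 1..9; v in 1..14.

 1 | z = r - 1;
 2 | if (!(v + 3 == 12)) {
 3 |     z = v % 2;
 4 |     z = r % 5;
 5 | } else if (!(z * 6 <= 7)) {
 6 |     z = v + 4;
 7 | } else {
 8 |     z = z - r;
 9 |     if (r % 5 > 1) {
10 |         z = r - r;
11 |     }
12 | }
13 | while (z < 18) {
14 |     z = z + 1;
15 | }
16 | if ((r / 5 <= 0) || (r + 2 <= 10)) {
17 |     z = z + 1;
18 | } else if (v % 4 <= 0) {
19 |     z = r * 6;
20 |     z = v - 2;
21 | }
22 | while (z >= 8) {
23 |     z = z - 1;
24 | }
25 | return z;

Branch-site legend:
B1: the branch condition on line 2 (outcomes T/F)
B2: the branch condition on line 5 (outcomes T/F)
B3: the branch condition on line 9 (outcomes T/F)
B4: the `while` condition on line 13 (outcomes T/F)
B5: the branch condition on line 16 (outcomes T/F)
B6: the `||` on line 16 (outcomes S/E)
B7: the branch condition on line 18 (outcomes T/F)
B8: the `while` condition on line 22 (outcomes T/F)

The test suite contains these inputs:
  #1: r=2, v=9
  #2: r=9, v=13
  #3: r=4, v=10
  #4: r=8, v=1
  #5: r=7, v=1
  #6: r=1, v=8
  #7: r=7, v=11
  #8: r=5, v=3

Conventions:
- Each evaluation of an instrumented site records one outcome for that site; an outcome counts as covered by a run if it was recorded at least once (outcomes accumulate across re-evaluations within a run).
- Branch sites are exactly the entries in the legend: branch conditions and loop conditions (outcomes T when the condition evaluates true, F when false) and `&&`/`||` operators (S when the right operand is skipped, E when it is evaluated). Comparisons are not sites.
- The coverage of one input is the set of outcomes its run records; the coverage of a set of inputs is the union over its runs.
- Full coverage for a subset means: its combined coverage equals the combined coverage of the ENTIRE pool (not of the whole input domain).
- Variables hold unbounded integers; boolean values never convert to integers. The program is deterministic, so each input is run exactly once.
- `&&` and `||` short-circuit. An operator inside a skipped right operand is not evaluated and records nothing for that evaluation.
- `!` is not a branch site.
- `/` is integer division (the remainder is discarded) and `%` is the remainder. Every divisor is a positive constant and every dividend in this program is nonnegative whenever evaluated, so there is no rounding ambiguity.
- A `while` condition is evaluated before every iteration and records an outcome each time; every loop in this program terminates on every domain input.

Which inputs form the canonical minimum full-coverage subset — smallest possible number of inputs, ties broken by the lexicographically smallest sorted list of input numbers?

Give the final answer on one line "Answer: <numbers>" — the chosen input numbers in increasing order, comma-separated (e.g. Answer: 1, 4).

input #1 (r=2, v=9): covers B1=F, B2=F, B3=T, B4=T, B4=F, B5=T, B6=S, B8=T, B8=F
input #2 (r=9, v=13): covers B1=T, B4=T, B4=F, B5=F, B6=E, B7=F, B8=T, B8=F
input #3 (r=4, v=10): covers B1=T, B4=T, B4=F, B5=T, B6=S, B8=T, B8=F
input #4 (r=8, v=1): covers B1=T, B4=T, B4=F, B5=T, B6=E, B8=T, B8=F
input #5 (r=7, v=1): covers B1=T, B4=T, B4=F, B5=T, B6=E, B8=T, B8=F
input #6 (r=1, v=8): covers B1=T, B4=T, B4=F, B5=T, B6=S, B8=T, B8=F
input #7 (r=7, v=11): covers B1=T, B4=T, B4=F, B5=T, B6=E, B8=T, B8=F
input #8 (r=5, v=3): covers B1=T, B4=T, B4=F, B5=T, B6=E, B8=T, B8=F
together the pool reaches 13 outcomes: B1=T, B1=F, B2=F, B3=T, B4=T, B4=F, B5=T, B5=F, B6=S, B6=E, B7=F, B8=T, B8=F
no size-1 subset reaches all 13 outcomes (best union: 9/13)
inputs {1, 2} (size 2) cover everything; no size-2 subset with a lexicographically smaller index list covers all 13

Answer: 1, 2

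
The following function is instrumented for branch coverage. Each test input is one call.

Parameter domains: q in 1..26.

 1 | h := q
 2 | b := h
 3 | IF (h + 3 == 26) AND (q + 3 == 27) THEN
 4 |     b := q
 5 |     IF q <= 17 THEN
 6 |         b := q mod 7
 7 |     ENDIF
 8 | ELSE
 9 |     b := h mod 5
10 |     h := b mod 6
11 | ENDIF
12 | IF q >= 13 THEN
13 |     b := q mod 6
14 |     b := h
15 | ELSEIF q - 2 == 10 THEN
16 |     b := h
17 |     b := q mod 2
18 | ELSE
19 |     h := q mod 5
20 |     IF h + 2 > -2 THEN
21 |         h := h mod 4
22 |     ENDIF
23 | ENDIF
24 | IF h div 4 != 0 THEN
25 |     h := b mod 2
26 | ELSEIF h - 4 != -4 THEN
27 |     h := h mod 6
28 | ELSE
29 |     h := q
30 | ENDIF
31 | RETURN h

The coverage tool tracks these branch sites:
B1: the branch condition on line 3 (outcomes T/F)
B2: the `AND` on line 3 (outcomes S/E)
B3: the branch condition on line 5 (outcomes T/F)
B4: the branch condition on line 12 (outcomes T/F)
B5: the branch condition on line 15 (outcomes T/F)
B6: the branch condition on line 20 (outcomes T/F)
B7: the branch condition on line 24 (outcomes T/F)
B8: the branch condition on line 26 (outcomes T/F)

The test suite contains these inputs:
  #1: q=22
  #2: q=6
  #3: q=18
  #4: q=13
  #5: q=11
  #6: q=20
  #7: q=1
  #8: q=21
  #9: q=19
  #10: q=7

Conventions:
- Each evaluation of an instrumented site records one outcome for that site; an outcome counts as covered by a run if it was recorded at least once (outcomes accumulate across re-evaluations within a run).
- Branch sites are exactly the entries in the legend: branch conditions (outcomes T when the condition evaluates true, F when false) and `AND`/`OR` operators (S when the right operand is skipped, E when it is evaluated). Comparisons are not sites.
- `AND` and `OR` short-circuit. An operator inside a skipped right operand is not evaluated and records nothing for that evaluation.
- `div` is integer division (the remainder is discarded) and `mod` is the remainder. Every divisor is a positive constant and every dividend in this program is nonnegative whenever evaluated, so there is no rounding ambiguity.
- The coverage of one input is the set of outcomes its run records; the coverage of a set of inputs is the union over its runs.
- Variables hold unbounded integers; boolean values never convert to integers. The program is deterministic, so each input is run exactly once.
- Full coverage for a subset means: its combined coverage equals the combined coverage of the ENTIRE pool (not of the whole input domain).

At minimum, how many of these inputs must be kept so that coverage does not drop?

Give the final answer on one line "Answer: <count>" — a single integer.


input #1, q=22: events B2->S, B1->F, B4->T, B7->F, B8->T; outcomes B1=F, B2=S, B4=T, B7=F, B8=T
input #2, q=6: events B2->S, B1->F, B4->F, B5->F, B6->T, B7->F, B8->T; outcomes B1=F, B2=S, B4=F, B5=F, B6=T, B7=F, B8=T
input #3, q=18: events B2->S, B1->F, B4->T, B7->F, B8->T; outcomes B1=F, B2=S, B4=T, B7=F, B8=T
input #4, q=13: events B2->S, B1->F, B4->T, B7->F, B8->T; outcomes B1=F, B2=S, B4=T, B7=F, B8=T
input #5, q=11: events B2->S, B1->F, B4->F, B5->F, B6->T, B7->F, B8->T; outcomes B1=F, B2=S, B4=F, B5=F, B6=T, B7=F, B8=T
input #6, q=20: events B2->S, B1->F, B4->T, B7->F, B8->F; outcomes B1=F, B2=S, B4=T, B7=F, B8=F
input #7, q=1: events B2->S, B1->F, B4->F, B5->F, B6->T, B7->F, B8->T; outcomes B1=F, B2=S, B4=F, B5=F, B6=T, B7=F, B8=T
input #8, q=21: events B2->S, B1->F, B4->T, B7->F, B8->T; outcomes B1=F, B2=S, B4=T, B7=F, B8=T
input #9, q=19: events B2->S, B1->F, B4->T, B7->T; outcomes B1=F, B2=S, B4=T, B7=T
input #10, q=7: events B2->S, B1->F, B4->F, B5->F, B6->T, B7->F, B8->T; outcomes B1=F, B2=S, B4=F, B5=F, B6=T, B7=F, B8=T
the full pool covers 10 outcomes: B1=F, B2=S, B4=T, B4=F, B5=F, B6=T, B7=T, B7=F, B8=T, B8=F
every size-1 subset falls short of the 10 outcomes (best: 7/10)
every size-2 subset falls short of the 10 outcomes (best: 9/10)
at size 3, {2, 6, 9} reaches all 10 outcomes; every lexicographically earlier size-3 subset fails
Answer: 3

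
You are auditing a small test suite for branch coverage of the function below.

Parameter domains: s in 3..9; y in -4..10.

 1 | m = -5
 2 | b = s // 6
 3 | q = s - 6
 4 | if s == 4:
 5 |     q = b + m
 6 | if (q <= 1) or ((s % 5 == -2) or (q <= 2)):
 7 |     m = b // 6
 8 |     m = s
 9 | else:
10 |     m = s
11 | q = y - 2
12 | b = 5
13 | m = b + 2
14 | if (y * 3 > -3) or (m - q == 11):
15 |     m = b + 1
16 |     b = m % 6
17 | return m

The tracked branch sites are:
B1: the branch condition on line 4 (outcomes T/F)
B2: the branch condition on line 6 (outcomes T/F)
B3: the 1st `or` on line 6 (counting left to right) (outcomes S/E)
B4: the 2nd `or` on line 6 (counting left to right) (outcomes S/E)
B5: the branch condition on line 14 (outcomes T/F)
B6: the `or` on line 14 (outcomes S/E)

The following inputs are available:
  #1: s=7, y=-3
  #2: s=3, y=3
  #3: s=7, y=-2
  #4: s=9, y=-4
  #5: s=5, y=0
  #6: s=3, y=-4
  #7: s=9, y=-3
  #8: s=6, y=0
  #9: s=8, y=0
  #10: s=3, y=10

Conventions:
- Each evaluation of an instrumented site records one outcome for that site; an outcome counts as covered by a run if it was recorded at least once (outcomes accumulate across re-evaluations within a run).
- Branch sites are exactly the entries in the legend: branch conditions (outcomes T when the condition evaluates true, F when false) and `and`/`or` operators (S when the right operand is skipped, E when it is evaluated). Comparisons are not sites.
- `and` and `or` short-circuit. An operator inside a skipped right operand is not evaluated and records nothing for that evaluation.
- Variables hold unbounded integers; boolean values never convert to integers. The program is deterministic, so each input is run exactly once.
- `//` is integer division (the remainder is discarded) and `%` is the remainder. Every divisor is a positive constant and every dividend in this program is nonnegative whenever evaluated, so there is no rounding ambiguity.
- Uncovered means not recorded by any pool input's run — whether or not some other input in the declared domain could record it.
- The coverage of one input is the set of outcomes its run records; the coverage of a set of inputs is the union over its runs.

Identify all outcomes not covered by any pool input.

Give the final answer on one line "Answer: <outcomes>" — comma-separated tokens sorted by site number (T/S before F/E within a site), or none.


input #1 (s=7, y=-3): covers B1=F, B2=T, B3=S, B5=F, B6=E
input #2 (s=3, y=3): covers B1=F, B2=T, B3=S, B5=T, B6=S
input #3 (s=7, y=-2): covers B1=F, B2=T, B3=S, B5=T, B6=E
input #4 (s=9, y=-4): covers B1=F, B2=F, B3=E, B4=E, B5=F, B6=E
input #5 (s=5, y=0): covers B1=F, B2=T, B3=S, B5=T, B6=S
input #6 (s=3, y=-4): covers B1=F, B2=T, B3=S, B5=F, B6=E
input #7 (s=9, y=-3): covers B1=F, B2=F, B3=E, B4=E, B5=F, B6=E
input #8 (s=6, y=0): covers B1=F, B2=T, B3=S, B5=T, B6=S
input #9 (s=8, y=0): covers B1=F, B2=T, B3=E, B4=E, B5=T, B6=S
input #10 (s=3, y=10): covers B1=F, B2=T, B3=S, B5=T, B6=S
union over the pool: B1=F, B2=T, B2=F, B3=S, B3=E, B4=E, B5=T, B5=F, B6=S, B6=E
uncovered (2 of 12): B1=T, B4=S
Answer: B1=T, B4=S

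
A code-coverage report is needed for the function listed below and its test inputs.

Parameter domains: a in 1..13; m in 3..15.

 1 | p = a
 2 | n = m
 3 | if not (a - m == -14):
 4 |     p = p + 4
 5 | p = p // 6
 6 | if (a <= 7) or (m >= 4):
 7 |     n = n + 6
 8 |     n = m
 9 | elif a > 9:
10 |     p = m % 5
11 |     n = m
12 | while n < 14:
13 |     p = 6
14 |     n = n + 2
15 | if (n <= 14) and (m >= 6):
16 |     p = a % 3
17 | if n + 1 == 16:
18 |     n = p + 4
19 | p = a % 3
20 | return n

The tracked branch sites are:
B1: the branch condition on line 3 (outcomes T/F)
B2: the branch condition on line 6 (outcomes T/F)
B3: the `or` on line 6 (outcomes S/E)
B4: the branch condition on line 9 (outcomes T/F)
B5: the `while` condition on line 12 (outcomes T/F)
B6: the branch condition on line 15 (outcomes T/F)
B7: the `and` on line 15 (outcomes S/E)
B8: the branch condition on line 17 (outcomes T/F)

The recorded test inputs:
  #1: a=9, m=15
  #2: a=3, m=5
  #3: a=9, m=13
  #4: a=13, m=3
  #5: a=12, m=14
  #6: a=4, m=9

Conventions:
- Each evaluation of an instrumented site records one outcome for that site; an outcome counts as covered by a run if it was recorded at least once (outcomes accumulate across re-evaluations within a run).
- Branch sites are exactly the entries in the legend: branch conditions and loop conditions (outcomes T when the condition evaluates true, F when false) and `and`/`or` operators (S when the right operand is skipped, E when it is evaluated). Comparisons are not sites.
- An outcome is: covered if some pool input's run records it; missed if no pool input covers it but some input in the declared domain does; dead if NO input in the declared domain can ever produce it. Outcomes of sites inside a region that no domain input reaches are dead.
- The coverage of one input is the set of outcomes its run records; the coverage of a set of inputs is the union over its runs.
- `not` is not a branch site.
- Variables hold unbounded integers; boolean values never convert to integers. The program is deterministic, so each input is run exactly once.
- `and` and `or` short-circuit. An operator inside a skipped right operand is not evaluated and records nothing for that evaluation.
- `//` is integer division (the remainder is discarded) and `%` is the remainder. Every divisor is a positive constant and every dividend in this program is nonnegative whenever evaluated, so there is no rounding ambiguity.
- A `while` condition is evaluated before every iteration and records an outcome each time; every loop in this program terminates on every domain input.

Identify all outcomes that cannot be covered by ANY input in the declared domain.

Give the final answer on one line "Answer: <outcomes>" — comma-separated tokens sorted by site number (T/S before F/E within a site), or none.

sweeping the full domain (169 inputs) for each outcome:
  reachable outcomes have witnesses, e.g. B1=T (e.g. a=1, m=3), B1=F (e.g. a=1, m=15), B2=T (e.g. a=1, m=3), B2=F (e.g. a=8, m=3)

Answer: none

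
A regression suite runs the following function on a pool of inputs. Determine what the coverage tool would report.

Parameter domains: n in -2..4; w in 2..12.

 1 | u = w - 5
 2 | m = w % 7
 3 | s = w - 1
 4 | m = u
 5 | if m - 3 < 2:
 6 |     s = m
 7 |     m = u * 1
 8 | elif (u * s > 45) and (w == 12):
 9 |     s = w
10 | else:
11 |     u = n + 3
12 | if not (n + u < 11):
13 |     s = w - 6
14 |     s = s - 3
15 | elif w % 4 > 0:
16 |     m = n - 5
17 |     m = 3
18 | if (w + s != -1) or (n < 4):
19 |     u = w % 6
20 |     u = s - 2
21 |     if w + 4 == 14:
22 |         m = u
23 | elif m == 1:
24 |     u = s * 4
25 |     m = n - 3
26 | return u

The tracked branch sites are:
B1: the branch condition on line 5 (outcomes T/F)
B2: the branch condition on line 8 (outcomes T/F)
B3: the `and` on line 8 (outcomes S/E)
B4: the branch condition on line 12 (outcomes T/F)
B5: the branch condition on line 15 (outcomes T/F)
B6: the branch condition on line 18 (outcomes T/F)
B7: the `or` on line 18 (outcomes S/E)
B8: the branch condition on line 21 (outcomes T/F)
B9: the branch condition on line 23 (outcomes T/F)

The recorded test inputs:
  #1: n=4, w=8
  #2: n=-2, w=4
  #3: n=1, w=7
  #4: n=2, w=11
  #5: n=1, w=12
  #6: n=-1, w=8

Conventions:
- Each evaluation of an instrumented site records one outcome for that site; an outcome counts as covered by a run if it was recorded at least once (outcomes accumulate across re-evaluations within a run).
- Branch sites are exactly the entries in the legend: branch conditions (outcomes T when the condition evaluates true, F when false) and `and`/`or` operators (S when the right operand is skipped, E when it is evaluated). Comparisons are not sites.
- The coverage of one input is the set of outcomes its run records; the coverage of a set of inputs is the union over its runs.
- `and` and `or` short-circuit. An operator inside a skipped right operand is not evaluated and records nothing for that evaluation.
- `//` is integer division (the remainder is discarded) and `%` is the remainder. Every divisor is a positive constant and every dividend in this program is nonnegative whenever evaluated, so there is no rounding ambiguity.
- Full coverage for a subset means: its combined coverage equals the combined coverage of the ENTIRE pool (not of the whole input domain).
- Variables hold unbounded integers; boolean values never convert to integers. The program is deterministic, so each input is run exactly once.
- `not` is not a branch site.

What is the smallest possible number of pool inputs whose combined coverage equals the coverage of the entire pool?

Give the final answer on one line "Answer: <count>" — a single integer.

#1 (n=4, w=8) -> B1->T, B4->F, B5->F, B7->S, B6->T, B8->F; covered: B1=T, B4=F, B5=F, B6=T, B7=S, B8=F
#2 (n=-2, w=4) -> B1->T, B4->F, B5->F, B7->S, B6->T, B8->F; covered: B1=T, B4=F, B5=F, B6=T, B7=S, B8=F
#3 (n=1, w=7) -> B1->T, B4->F, B5->T, B7->S, B6->T, B8->F; covered: B1=T, B4=F, B5=T, B6=T, B7=S, B8=F
#4 (n=2, w=11) -> B1->F, B3->E, B2->F, B4->F, B5->T, B7->S, B6->T, B8->F; covered: B1=F, B2=F, B3=E, B4=F, B5=T, B6=T, B7=S, B8=F
#5 (n=1, w=12) -> B1->F, B3->E, B2->T, B4->F, B5->F, B7->S, B6->T, B8->F; covered: B1=F, B2=T, B3=E, B4=F, B5=F, B6=T, B7=S, B8=F
#6 (n=-1, w=8) -> B1->T, B4->F, B5->F, B7->S, B6->T, B8->F; covered: B1=T, B4=F, B5=F, B6=T, B7=S, B8=F
union over all inputs: B1=T, B1=F, B2=T, B2=F, B3=E, B4=F, B5=T, B5=F, B6=T, B7=S, B8=F (11 outcomes)
no size-1 subset reaches all 11 outcomes (best union: 8/11)
no size-2 subset reaches all 11 outcomes (best union: 10/11)
inputs {1, 4, 5} (size 3) cover everything; no size-3 subset with a lexicographically smaller index list covers all 11

Answer: 3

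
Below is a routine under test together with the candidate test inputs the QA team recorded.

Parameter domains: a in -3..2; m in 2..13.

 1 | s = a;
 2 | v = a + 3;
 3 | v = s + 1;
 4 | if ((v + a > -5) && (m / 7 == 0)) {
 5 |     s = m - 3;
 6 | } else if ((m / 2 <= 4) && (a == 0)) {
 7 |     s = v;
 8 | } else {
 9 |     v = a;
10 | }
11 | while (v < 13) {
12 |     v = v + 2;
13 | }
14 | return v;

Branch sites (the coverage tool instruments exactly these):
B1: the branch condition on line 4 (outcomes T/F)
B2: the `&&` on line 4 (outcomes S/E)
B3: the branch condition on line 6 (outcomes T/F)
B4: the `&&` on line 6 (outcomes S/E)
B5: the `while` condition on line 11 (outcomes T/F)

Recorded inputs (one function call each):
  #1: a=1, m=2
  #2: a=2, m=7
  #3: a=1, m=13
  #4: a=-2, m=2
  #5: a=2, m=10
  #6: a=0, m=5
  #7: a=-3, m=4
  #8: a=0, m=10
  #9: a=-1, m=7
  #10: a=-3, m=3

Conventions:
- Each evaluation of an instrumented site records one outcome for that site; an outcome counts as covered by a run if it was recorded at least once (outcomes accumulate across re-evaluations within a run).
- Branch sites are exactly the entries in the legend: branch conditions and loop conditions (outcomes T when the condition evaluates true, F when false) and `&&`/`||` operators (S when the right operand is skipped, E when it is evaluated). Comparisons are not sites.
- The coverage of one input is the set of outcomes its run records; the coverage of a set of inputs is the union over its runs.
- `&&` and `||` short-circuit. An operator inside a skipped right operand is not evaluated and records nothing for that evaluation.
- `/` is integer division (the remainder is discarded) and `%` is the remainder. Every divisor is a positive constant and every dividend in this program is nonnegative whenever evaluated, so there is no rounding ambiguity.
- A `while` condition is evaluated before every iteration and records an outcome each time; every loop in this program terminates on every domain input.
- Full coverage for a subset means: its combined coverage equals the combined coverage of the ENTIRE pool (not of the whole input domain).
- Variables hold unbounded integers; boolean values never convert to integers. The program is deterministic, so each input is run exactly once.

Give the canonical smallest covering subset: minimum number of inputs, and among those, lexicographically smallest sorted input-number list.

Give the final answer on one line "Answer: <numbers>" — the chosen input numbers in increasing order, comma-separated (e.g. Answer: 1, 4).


run #1 (a=1, m=2) runs B2->E, B1->T, B5->T, B5->T, B5->T, B5->T, B5->T, B5->T, B5->F; records B1=T, B2=E, B5=T, B5=F
run #2 (a=2, m=7) runs B2->E, B1->F, B4->E, B3->F, B5->T, B5->T, B5->T, B5->T, B5->T, B5->T, B5->F; records B1=F, B2=E, B3=F, B4=E, B5=T, B5=F
run #3 (a=1, m=13) runs B2->E, B1->F, B4->S, B3->F, B5->T, B5->T, B5->T, B5->T, B5->T, B5->T, B5->F; records B1=F, B2=E, B3=F, B4=S, B5=T, B5=F
run #4 (a=-2, m=2) runs B2->E, B1->T, B5->T, B5->T, B5->T, B5->T, B5->T, B5->T, B5->T, B5->F; records B1=T, B2=E, B5=T, B5=F
run #5 (a=2, m=10) runs B2->E, B1->F, B4->S, B3->F, B5->T, B5->T, B5->T, B5->T, B5->T, B5->T, B5->F; records B1=F, B2=E, B3=F, B4=S, B5=T, B5=F
run #6 (a=0, m=5) runs B2->E, B1->T, B5->T, B5->T, B5->T, B5->T, B5->T, B5->T, B5->F; records B1=T, B2=E, B5=T, B5=F
run #7 (a=-3, m=4) runs B2->S, B1->F, B4->E, B3->F, B5->T, B5->T, B5->T, B5->T, B5->T, B5->T, B5->T, B5->T, B5->F; records B1=F, B2=S, B3=F, B4=E, B5=T, B5=F
run #8 (a=0, m=10) runs B2->E, B1->F, B4->S, B3->F, B5->T, B5->T, B5->T, B5->T, B5->T, B5->T, B5->T, B5->F; records B1=F, B2=E, B3=F, B4=S, B5=T, B5=F
run #9 (a=-1, m=7) runs B2->E, B1->F, B4->E, B3->F, B5->T, B5->T, B5->T, B5->T, B5->T, B5->T, B5->T, B5->F; records B1=F, B2=E, B3=F, B4=E, B5=T, B5=F
run #10 (a=-3, m=3) runs B2->S, B1->F, B4->E, B3->F, B5->T, B5->T, B5->T, B5->T, B5->T, B5->T, B5->T, B5->T, B5->F; records B1=F, B2=S, B3=F, B4=E, B5=T, B5=F
union over all inputs: B1=T, B1=F, B2=S, B2=E, B3=F, B4=S, B4=E, B5=T, B5=F (9 outcomes)
checked all size-1 subsets: none covers 9 outcomes (max 6/9)
checked all size-2 subsets: none covers 9 outcomes (max 8/9)
the canonical winner is {1, 3, 7}: size 3, full 9-outcome coverage, earliest index list among size-3 covers
Answer: 1, 3, 7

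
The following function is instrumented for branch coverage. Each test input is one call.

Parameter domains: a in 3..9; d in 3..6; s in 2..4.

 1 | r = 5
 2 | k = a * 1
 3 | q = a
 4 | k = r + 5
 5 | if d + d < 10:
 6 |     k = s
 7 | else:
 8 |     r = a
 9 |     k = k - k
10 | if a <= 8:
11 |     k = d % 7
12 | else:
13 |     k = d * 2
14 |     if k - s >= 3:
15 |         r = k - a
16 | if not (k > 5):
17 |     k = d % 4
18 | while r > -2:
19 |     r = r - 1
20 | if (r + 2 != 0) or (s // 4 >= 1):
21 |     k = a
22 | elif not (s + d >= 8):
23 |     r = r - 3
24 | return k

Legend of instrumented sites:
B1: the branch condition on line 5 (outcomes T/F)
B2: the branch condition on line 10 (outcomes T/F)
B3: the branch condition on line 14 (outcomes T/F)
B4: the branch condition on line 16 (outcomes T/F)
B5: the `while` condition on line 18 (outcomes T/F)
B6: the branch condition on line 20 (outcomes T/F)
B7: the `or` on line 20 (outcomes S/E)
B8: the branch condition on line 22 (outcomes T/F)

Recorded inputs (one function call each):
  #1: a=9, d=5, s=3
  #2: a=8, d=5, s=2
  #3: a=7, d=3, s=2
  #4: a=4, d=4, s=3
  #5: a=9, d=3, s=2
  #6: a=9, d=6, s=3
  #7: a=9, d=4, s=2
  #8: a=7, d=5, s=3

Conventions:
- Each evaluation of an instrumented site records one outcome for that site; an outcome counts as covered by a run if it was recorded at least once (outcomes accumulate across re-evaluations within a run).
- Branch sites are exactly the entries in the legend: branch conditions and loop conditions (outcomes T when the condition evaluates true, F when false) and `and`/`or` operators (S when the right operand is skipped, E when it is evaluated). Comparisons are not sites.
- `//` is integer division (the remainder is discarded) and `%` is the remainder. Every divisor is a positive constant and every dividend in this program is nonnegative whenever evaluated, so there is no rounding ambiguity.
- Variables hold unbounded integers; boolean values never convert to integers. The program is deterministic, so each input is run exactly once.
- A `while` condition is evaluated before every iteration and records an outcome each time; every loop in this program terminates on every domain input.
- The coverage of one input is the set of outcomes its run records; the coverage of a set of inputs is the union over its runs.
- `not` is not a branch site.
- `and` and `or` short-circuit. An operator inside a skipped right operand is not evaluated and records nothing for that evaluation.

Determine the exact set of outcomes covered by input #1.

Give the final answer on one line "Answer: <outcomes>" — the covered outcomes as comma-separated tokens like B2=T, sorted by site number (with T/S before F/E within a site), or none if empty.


Simulating input #1 (a=9, d=5, s=3) step by step:
  B1->F, B2->F, B3->T, B4->F, B5->T, B5->T, B5->T, B5->F, B7->E, B6->F
  B8->F
distinct outcomes covered: B1=F, B2=F, B3=T, B4=F, B5=T, B5=F, B6=F, B7=E, B8=F
Answer: B1=F, B2=F, B3=T, B4=F, B5=T, B5=F, B6=F, B7=E, B8=F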